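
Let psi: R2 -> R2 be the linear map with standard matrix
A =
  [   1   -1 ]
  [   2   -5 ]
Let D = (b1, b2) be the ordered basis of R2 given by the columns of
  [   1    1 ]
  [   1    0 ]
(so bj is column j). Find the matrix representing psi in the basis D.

Let P have columns b1, b2. Then [psi]_D = P^(-1) A P.
Here det P = -1, so P^(-1) is integer; computing A P first and then P^(-1)(A P) gives [[-3, 2], [3, -1]].

[[-3, 2], [3, -1]]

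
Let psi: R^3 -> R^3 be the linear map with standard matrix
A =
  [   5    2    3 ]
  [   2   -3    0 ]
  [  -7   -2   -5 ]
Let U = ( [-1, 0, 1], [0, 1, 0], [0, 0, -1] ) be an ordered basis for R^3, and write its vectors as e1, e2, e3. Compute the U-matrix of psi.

[[2, -2, 3], [-2, -3, 0], [0, 0, -2]]

The j-th column of [psi]_U is [psi(ej)]_U.
psi(e1) = A e1 = [-2, -2, 2] = 2e1 - 2e2 + 0·e3, so column 1 is [2, -2, 0].
Repeating for e2, e3 and assembling the columns gives [[2, -2, 3], [-2, -3, 0], [0, 0, -2]].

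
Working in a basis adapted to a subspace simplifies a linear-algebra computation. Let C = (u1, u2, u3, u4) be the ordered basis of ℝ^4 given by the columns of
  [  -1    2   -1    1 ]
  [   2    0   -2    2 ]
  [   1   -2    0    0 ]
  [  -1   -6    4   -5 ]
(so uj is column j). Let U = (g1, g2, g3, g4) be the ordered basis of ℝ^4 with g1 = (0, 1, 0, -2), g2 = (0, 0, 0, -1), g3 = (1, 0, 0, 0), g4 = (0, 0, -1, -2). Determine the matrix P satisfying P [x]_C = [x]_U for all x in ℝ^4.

[[2, 0, -2, 2], [-1, 2, 0, 1], [-1, 2, -1, 1], [-1, 2, 0, 0]]

Column j of P is [uj]_U, since P maps C-coordinates to U-coordinates.
Expressing u1 in U: u1 = 2g1 - g2 - g3 - g4, so column 1 of P is (2, -1, -1, -1).
Doing the same for each uj gives P = [[2, 0, -2, 2], [-1, 2, 0, 1], [-1, 2, -1, 1], [-1, 2, 0, 0]].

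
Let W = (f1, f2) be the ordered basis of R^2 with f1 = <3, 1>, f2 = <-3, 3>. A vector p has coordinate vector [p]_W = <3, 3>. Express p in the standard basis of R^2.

p = M [p]_W, where M has columns f1, f2.
Carrying out the matrix-vector product, p = <0, 12>.

<0, 12>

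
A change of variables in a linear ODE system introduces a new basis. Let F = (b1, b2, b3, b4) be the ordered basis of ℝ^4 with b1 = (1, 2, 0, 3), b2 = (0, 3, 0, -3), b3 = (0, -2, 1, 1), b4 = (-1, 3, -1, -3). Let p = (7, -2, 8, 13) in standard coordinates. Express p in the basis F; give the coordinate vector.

(3, 4, 4, -4)

Write p = c_1 b1 + ... + c_4 b4 and solve for the c_i.
Gaussian elimination on [M | p] yields c = (3, 4, 4, -4).
Check: 3b1 + 4b2 + 4b3 - 4b4 = (7, -2, 8, 13).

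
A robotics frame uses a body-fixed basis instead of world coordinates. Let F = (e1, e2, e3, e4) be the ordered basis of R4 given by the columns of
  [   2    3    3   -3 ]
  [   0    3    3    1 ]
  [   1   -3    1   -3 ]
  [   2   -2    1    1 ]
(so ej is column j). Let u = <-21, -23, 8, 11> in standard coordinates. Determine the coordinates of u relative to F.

<3, -4, -4, 1>

[u]_F is the unique c with M c = u, where M has columns e1, ..., e4.
Solving this 4x4 system gives c = (3, -4, -4, 1).
Check: 3e1 - 4e2 - 4e3 + e4 = <-21, -23, 8, 11>.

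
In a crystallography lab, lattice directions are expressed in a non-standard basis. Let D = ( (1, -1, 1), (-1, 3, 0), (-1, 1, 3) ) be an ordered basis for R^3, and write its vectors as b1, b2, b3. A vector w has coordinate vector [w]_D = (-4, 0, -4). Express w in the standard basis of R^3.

(0, 0, -16)

w = M [w]_D, where M has columns b1, ..., b3.
Carrying out the matrix-vector product, w = (0, 0, -16).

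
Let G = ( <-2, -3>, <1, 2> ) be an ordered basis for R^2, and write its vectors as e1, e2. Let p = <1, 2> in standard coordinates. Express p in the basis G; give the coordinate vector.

<0, 1>

Write p = c_1 e1 + c_2 e2 and solve for the c_i.
System: -2c_1 + c_2 = 1, -3c_1 + 2c_2 = 2; solving gives c_1 = 0, c_2 = 1.
Check: 0·e1 + e2 = <1, 2>.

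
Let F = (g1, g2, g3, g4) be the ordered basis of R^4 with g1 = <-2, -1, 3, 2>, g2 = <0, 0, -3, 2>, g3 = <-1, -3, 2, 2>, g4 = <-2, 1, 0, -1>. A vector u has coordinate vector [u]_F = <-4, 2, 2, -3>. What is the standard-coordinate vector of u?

The coordinates say u = -4g1 + 2g2 + 2g3 - 3g4; adding the scaled basis vectors gives <12, -5, -14, 3>.

<12, -5, -14, 3>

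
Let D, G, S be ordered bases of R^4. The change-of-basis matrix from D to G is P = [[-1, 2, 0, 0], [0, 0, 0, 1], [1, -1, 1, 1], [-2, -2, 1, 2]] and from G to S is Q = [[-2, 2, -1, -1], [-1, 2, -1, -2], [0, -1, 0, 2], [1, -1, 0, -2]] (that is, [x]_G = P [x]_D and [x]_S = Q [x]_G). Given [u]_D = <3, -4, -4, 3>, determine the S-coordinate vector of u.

<18, 3, 5, -22>

First [u]_G = P [u]_D = <-11, 3, 6, 4>.
Then [u]_S = Q [u]_G = <18, 3, 5, -22>.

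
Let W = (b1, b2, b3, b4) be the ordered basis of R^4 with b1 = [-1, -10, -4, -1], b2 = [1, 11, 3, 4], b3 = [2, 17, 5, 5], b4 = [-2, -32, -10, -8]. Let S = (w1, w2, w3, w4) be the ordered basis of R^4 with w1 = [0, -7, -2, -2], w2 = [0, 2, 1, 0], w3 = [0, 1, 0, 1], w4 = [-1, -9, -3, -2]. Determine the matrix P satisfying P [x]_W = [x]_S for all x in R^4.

Let M have columns bj and N have columns wj. Then for every x, N [x]_S = x = M [x]_W, so P = N^(-1) M.
Since det N = -1, N^(-1) has integer entries; multiplying gives P = [[0, 0, 0, 2], [-1, 0, -1, 0], [1, 2, 1, 0], [1, -1, -2, 2]].

[[0, 0, 0, 2], [-1, 0, -1, 0], [1, 2, 1, 0], [1, -1, -2, 2]]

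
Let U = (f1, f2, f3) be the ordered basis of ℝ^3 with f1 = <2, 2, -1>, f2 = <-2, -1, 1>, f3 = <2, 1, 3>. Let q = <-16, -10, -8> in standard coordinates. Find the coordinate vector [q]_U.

<-2, 2, -4>

We seek scalars with c_1 f1 + ... + c_3 f3 = q; equivalently solve M c = q where the columns of M are f1, ..., f3.
Row-reducing the augmented matrix [M | q] gives c = (-2, 2, -4).
Check: -2f1 + 2f2 - 4f3 = <-16, -10, -8>.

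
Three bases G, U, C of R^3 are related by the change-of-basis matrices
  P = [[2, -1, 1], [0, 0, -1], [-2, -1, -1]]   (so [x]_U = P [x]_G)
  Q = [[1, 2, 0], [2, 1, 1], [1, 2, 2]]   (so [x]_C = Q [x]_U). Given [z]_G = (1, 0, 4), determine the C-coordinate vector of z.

(-2, 2, -14)

Composing the changes, [z]_C = Q P [z]_G.
Q P = [[2, -1, -1], [2, -3, 0], [-2, -3, -3]]; applying this to (1, 0, 4) gives (-2, 2, -14).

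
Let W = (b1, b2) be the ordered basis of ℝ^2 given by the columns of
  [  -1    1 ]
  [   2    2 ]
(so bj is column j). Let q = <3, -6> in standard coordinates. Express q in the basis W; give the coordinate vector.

[q]_W is the unique c with M c = q, where M has columns b1, b2.
System: -c_1 + c_2 = 3, 2c_1 + 2c_2 = -6; solving gives c_1 = -3, c_2 = 0.
Check: -3b1 + 0·b2 = <3, -6>.

<-3, 0>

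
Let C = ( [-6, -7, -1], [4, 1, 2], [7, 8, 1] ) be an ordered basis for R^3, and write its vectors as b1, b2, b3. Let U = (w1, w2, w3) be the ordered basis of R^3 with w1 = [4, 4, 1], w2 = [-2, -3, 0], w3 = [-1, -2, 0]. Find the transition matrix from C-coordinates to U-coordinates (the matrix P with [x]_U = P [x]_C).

Take x = bj: its C-coordinates are the j-th standard unit vector, so P e_j — column j of P — equals [bj]_U.
b1 = -w1 + w2 + 0·w3, giving column 1 = [-1, 1, 0]; repeating for each j gives P = [[-1, 2, 1], [1, 1, -2], [0, 2, 1]].

[[-1, 2, 1], [1, 1, -2], [0, 2, 1]]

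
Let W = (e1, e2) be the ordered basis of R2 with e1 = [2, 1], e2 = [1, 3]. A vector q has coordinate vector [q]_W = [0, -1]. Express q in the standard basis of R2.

[-1, -3]

q = M [q]_W, where M has columns e1, e2.
Carrying out the matrix-vector product, q = [-1, -3].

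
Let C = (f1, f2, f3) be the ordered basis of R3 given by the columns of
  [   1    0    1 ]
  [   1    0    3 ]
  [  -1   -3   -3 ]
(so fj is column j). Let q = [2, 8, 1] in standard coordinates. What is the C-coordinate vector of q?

We seek scalars with c_1 f1 + ... + c_3 f3 = q; equivalently solve M c = q where the columns of M are f1, ..., f3.
Row-reducing the augmented matrix [M | q] gives c = (-1, -3, 3).
Check: -f1 - 3f2 + 3f3 = [2, 8, 1].

[-1, -3, 3]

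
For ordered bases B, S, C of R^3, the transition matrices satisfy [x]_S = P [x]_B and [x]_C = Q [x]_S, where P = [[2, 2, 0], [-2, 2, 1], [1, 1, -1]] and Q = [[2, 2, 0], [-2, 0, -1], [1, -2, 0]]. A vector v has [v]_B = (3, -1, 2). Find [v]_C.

(-4, -8, 16)

First [v]_S = P [v]_B = (4, -6, 0).
Then [v]_C = Q [v]_S = (-4, -8, 16).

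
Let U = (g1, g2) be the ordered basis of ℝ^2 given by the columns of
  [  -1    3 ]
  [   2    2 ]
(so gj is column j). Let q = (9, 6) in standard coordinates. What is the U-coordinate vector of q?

[q]_U is the unique c with M c = q, where M has columns g1, g2.
System: -c_1 + 3c_2 = 9, 2c_1 + 2c_2 = 6; solving gives c_1 = 0, c_2 = 3.
Check: 0·g1 + 3g2 = (9, 6).

(0, 3)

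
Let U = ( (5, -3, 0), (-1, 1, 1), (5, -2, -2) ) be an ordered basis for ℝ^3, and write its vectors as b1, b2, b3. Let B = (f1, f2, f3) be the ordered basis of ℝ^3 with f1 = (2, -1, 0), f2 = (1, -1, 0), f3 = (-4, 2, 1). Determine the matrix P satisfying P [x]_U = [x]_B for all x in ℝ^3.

[[2, 2, -1], [1, -1, -1], [0, 1, -2]]

Take x = bj: its U-coordinates are the j-th standard unit vector, so P e_j — column j of P — equals [bj]_B.
b1 = 2f1 + f2 + 0·f3, giving column 1 = (2, 1, 0); repeating for each j gives P = [[2, 2, -1], [1, -1, -1], [0, 1, -2]].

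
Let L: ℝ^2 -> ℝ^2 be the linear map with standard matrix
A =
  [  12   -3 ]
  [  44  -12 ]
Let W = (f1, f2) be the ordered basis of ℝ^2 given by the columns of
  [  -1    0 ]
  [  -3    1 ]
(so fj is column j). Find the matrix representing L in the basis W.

[[3, 3], [1, -3]]

The j-th column of [L]_W is [L(fj)]_W.
L(f1) = A f1 = (-3, -8) = 3f1 + f2, so column 1 is (3, 1).
Repeating for f2 and assembling the columns gives [[3, 3], [1, -3]].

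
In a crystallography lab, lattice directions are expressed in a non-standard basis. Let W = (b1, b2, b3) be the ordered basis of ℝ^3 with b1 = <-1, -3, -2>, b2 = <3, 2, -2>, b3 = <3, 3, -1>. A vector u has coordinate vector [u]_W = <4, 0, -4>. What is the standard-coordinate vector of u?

<-16, -24, -4>

u = M [u]_W, where M has columns b1, ..., b3.
Carrying out the matrix-vector product, u = <-16, -24, -4>.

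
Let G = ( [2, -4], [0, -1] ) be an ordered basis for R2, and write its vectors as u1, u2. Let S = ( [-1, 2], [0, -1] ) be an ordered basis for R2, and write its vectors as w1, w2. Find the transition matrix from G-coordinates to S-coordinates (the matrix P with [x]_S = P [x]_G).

[[-2, 0], [0, 1]]

Column j of P is [uj]_S, since P maps G-coordinates to S-coordinates.
Expressing u1 in S: u1 = -2w1 + 0·w2, so column 1 of P is [-2, 0].
Doing the same for each uj gives P = [[-2, 0], [0, 1]].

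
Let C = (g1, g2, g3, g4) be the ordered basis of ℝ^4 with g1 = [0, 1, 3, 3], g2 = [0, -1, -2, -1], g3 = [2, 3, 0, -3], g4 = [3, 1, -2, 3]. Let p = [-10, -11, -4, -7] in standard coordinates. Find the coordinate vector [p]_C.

[-2, 1, -2, -2]

Write p = c_1 g1 + ... + c_4 g4 and solve for the c_i.
Row-reducing the augmented matrix [M | p] gives c = (-2, 1, -2, -2).
Check: -2g1 + g2 - 2g3 - 2g4 = [-10, -11, -4, -7].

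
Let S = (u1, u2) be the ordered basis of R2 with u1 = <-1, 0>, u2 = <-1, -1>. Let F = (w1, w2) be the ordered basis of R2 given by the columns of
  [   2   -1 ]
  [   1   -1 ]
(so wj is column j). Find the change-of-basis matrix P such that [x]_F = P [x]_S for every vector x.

[[-1, 0], [-1, 1]]

Let M have columns uj and N have columns wj. Then for every x, N [x]_F = x = M [x]_S, so P = N^(-1) M.
Since det N = -1, N^(-1) has integer entries; multiplying gives P = [[-1, 0], [-1, 1]].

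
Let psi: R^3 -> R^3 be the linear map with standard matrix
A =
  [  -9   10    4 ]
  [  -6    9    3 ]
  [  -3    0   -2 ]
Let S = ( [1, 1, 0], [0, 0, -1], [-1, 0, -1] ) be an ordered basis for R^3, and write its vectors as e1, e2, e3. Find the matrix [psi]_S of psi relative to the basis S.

With P the matrix whose columns are e1, ..., e3, [psi]_S = P^(-1) A P.
Column by column: psi(e1) = A e1 = [1, 3, -3]; its S-coordinates [3, 1, 2] give column 1.
Continuing for each basis vector yields [psi]_S = [[3, -3, 3], [1, -3, -3], [2, 1, -2]].

[[3, -3, 3], [1, -3, -3], [2, 1, -2]]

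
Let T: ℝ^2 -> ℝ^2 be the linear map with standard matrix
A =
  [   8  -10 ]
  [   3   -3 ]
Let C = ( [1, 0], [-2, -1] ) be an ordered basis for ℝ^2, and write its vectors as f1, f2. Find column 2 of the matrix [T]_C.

[0, 3]

Compute T(f2) = A f2 = [-6, -3] in standard coordinates.
Then write this in C-coordinates: solve for y in y_1 f1 + y_2 f2 = [-6, -3].
This gives y = [0, 3], which is column 2 of [T]_C.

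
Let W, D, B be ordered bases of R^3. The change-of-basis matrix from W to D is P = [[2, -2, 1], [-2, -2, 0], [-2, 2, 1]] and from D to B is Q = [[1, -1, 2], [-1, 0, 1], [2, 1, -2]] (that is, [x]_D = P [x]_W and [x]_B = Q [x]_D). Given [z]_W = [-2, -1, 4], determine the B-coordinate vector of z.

Apply P to get D-coordinates [2, 6, 6], then Q to get B-coordinates.
The result is [z]_B = [8, 4, -2].

[8, 4, -2]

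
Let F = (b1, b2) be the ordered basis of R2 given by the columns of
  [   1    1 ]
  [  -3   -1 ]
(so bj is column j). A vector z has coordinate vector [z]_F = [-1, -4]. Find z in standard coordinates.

The coordinates say z = -b1 - 4b2; adding the scaled basis vectors gives [-5, 7].

[-5, 7]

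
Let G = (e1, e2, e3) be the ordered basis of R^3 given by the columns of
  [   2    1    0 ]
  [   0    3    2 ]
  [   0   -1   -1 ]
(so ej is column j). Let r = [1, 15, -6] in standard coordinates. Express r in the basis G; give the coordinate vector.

Write r = c_1 e1 + ... + c_3 e3 and solve for the c_i.
Row-reducing the augmented matrix [M | r] gives c = (-1, 3, 3).
Check: -e1 + 3e2 + 3e3 = [1, 15, -6].

[-1, 3, 3]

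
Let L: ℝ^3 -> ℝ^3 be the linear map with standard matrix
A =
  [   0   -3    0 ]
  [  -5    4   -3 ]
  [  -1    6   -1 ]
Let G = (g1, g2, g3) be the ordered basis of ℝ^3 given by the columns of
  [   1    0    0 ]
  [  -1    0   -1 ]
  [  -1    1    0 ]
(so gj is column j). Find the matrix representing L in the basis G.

Let P have columns g1, ..., g3. Then [L]_G = P^(-1) A P.
Here det P = 1, so P^(-1) is integer; computing A P first and then P^(-1)(A P) gives [[3, 0, 3], [-3, -1, -3], [3, 3, 1]].

[[3, 0, 3], [-3, -1, -3], [3, 3, 1]]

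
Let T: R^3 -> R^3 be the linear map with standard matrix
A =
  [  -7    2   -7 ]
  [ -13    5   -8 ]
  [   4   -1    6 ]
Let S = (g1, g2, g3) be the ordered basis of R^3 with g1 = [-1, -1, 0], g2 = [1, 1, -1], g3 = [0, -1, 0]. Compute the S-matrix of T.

Let P have columns g1, ..., g3. Then [T]_S = P^(-1) A P.
Here det P = 1, so P^(-1) is integer; computing A P first and then P^(-1)(A P) gives [[-2, 1, 1], [3, 3, -1], [-3, 2, 3]].

[[-2, 1, 1], [3, 3, -1], [-3, 2, 3]]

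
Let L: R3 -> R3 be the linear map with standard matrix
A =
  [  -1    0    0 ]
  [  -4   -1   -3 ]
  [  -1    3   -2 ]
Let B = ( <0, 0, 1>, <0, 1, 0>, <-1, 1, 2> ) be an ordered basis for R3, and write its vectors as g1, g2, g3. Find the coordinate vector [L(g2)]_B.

<3, -1, 0>

Column 2 of [L]_B is the B-coordinate vector of L(g2).
In standard coordinates L(g2) = A g2 = <0, -1, 3>.
Converting to B: <0, -1, 3> = 3g1 - g2 + 0·g3, so the coordinate vector is <3, -1, 0>.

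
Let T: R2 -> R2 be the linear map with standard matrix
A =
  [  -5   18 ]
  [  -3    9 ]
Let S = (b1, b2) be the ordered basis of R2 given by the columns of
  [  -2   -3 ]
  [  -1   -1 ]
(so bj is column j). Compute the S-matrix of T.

[[1, -3], [2, 3]]

With P the matrix whose columns are b1, b2, [T]_S = P^(-1) A P.
Column by column: T(b1) = A b1 = [-8, -3]; its S-coordinates [1, 2] give column 1.
Continuing for each basis vector yields [T]_S = [[1, -3], [2, 3]].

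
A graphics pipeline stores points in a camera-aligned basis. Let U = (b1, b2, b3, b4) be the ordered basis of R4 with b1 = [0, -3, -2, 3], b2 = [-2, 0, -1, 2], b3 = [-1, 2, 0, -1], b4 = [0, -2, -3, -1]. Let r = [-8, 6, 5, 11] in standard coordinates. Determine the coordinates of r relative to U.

[0, 4, 0, -3]

We seek scalars with c_1 b1 + ... + c_4 b4 = r; equivalently solve M c = r where the columns of M are b1, ..., b4.
Row-reducing the augmented matrix [M | r] gives c = (0, 4, 0, -3).
Check: 0·b1 + 4b2 + 0·b3 - 3b4 = [-8, 6, 5, 11].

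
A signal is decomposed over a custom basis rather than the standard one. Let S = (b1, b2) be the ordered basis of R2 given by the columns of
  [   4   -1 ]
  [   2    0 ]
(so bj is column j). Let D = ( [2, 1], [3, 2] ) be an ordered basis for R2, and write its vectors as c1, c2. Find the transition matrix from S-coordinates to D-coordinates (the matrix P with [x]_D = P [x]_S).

Let M have columns bj and N have columns cj. Then for every x, N [x]_D = x = M [x]_S, so P = N^(-1) M.
Since det N = 1, N^(-1) has integer entries; multiplying gives P = [[2, -2], [0, 1]].

[[2, -2], [0, 1]]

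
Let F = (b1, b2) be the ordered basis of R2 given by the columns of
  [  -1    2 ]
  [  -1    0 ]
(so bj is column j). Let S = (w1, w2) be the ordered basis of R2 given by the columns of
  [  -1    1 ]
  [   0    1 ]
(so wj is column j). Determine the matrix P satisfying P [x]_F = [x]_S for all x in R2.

[[0, -2], [-1, 0]]

Column j of P is [bj]_S, since P maps F-coordinates to S-coordinates.
Expressing b1 in S: b1 = 0·w1 - w2, so column 1 of P is (0, -1).
Doing the same for each bj gives P = [[0, -2], [-1, 0]].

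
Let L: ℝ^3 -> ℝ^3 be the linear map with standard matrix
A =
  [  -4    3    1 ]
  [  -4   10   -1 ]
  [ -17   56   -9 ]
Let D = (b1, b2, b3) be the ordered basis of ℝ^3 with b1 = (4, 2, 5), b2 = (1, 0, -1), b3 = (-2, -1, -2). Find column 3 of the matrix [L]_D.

(-1, 3, -2)

Compute L(b3) = A b3 = (3, 0, -4) in standard coordinates.
Then write this in D-coordinates: solve for y in y_1 b1 + ... + y_3 b3 = (3, 0, -4).
This gives y = (-1, 3, -2), which is column 3 of [L]_D.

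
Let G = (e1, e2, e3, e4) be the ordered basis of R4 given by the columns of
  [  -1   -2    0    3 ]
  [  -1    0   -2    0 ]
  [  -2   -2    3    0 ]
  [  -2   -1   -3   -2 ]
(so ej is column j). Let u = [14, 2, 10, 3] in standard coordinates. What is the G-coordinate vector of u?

[-2, -3, 0, 2]

Write u = c_1 e1 + ... + c_4 e4 and solve for the c_i.
Row-reducing the augmented matrix [M | u] gives c = (-2, -3, 0, 2).
Check: -2e1 - 3e2 + 0·e3 + 2e4 = [14, 2, 10, 3].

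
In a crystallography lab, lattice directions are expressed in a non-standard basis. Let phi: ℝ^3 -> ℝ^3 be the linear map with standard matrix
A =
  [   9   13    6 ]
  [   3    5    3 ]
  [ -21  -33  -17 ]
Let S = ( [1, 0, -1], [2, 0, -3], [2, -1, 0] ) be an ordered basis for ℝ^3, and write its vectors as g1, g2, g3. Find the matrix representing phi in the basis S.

[[1, 0, 3], [1, -3, 2], [0, 3, -1]]

The j-th column of [phi]_S is [phi(gj)]_S.
phi(g1) = A g1 = [3, 0, -4] = g1 + g2 + 0·g3, so column 1 is [1, 1, 0].
Repeating for g2, g3 and assembling the columns gives [[1, 0, 3], [1, -3, 2], [0, 3, -1]].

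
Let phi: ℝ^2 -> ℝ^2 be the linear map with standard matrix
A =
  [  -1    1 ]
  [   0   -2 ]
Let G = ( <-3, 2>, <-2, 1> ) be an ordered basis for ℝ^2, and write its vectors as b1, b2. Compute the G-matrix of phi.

[[-3, -1], [2, 0]]

With P the matrix whose columns are b1, b2, [phi]_G = P^(-1) A P.
Column by column: phi(b1) = A b1 = <5, -4>; its G-coordinates <-3, 2> give column 1.
Continuing for each basis vector yields [phi]_G = [[-3, -1], [2, 0]].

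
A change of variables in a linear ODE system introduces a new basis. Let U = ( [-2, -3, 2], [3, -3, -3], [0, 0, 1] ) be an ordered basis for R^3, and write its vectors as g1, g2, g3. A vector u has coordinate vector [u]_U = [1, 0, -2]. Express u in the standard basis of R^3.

u = M [u]_U, where M has columns g1, ..., g3.
Carrying out the matrix-vector product, u = [-2, -3, 0].

[-2, -3, 0]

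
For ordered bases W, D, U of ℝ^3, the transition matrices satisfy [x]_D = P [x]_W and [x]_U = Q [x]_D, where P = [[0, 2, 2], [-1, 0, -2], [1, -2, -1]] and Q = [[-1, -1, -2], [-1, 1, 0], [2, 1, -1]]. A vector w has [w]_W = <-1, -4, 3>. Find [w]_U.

First [w]_D = P [w]_W = <-2, -5, 4>.
Then [w]_U = Q [w]_D = <-1, -3, -13>.

<-1, -3, -13>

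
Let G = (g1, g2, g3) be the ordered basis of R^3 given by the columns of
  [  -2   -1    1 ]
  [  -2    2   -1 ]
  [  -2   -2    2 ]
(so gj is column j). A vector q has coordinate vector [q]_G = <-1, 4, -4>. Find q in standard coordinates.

<-6, 14, -14>

q = M [q]_G, where M has columns g1, ..., g3.
Carrying out the matrix-vector product, q = <-6, 14, -14>.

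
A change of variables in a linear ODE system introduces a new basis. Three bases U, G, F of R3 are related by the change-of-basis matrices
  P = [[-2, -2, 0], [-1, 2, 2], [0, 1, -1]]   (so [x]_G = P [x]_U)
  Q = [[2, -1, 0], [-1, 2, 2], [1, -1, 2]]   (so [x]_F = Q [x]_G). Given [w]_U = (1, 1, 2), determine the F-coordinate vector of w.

(-13, 12, -11)

Apply P to get G-coordinates (-4, 5, -1), then Q to get F-coordinates.
The result is [w]_F = (-13, 12, -11).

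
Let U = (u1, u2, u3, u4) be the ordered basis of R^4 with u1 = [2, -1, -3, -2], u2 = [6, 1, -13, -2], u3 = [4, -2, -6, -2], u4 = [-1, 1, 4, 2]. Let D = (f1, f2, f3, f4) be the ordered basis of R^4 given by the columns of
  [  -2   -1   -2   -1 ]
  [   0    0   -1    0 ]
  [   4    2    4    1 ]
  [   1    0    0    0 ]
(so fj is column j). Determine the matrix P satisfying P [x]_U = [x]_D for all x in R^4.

[[-2, -2, -2, 2], [1, -1, -2, 1], [1, -1, 2, -1], [-1, 1, -2, -2]]

Let M have columns uj and N have columns fj. Then for every x, N [x]_D = x = M [x]_U, so P = N^(-1) M.
Since det N = 1, N^(-1) has integer entries; multiplying gives P = [[-2, -2, -2, 2], [1, -1, -2, 1], [1, -1, 2, -1], [-1, 1, -2, -2]].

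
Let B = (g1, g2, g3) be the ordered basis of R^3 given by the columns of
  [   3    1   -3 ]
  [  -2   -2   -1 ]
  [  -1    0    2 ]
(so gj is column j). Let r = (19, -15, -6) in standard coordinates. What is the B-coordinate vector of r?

[r]_B is the unique c with M c = r, where M has columns g1, ..., g3.
Row-reducing the augmented matrix [M | r] gives c = (4, 4, -1).
Check: 4g1 + 4g2 - g3 = (19, -15, -6).

(4, 4, -1)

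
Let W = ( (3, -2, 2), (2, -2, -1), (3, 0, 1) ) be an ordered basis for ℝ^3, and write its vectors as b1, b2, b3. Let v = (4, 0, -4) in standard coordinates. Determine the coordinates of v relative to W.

Write v = c_1 b1 + ... + c_3 b3 and solve for the c_i.
Solving this 3x3 system gives c = (-2, 2, 2).
Check: -2b1 + 2b2 + 2b3 = (4, 0, -4).

(-2, 2, 2)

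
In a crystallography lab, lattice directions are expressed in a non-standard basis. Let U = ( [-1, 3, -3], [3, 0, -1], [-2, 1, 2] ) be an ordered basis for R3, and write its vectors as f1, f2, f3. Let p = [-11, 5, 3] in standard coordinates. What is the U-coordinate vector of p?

[1, -2, 2]

[p]_U is the unique c with M c = p, where M has columns f1, ..., f3.
Solving this 3x3 system gives c = (1, -2, 2).
Check: f1 - 2f2 + 2f3 = [-11, 5, 3].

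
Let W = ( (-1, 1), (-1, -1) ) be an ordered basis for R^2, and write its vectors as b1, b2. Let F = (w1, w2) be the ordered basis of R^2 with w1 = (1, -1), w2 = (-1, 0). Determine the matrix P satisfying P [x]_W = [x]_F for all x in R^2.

Column j of P is [bj]_F, since P maps W-coordinates to F-coordinates.
Expressing b1 in F: b1 = -w1 + 0·w2, so column 1 of P is (-1, 0).
Doing the same for each bj gives P = [[-1, 1], [0, 2]].

[[-1, 1], [0, 2]]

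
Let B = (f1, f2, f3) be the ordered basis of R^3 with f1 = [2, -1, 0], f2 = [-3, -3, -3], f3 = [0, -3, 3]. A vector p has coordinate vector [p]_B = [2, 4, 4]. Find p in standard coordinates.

[-8, -26, 0]

By definition p = 2f1 + 4f2 + 4f3.
Summing componentwise gives [-8, -26, 0].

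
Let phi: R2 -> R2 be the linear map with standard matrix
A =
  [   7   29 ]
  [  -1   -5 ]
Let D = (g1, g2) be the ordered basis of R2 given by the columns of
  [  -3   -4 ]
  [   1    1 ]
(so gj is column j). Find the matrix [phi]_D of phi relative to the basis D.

The j-th column of [phi]_D is [phi(gj)]_D.
phi(g1) = A g1 = <8, -2> = 0·g1 - 2g2, so column 1 is <0, -2>.
Repeating for g2 and assembling the columns gives [[0, -3], [-2, 2]].

[[0, -3], [-2, 2]]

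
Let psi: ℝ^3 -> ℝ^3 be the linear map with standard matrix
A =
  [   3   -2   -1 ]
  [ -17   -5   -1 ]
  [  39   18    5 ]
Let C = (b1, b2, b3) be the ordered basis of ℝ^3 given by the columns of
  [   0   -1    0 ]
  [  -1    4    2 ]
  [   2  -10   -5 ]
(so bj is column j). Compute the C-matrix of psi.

[[1, -1, 3], [0, 1, -1], [2, 1, 1]]

With P the matrix whose columns are b1, ..., b3, [psi]_C = P^(-1) A P.
Column by column: psi(b1) = A b1 = (0, 3, -8); its C-coordinates (1, 0, 2) give column 1.
Continuing for each basis vector yields [psi]_C = [[1, -1, 3], [0, 1, -1], [2, 1, 1]].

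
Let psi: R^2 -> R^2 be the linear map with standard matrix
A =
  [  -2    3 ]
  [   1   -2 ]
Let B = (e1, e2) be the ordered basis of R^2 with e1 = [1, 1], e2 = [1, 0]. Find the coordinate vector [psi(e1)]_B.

[-1, 2]

Column 1 of [psi]_B is the B-coordinate vector of psi(e1).
In standard coordinates psi(e1) = A e1 = [1, -1].
Converting to B: [1, -1] = -e1 + 2e2, so the coordinate vector is [-1, 2].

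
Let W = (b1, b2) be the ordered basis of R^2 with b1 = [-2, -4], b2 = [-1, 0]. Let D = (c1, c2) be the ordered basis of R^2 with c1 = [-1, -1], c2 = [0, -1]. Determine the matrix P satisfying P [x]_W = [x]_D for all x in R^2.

Column j of P is [bj]_D, since P maps W-coordinates to D-coordinates.
Expressing b1 in D: b1 = 2c1 + 2c2, so column 1 of P is [2, 2].
Doing the same for each bj gives P = [[2, 1], [2, -1]].

[[2, 1], [2, -1]]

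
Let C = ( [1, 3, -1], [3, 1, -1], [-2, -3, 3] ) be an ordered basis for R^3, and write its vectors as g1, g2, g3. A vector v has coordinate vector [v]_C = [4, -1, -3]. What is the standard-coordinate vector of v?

[7, 20, -12]

By definition v = 4g1 - g2 - 3g3.
Summing componentwise gives [7, 20, -12].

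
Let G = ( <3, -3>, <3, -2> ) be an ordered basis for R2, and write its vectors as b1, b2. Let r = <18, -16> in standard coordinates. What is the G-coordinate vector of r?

<4, 2>

Write r = c_1 b1 + c_2 b2 and solve for the c_i.
System: 3c_1 + 3c_2 = 18, -3c_1 - 2c_2 = -16; solving gives c_1 = 4, c_2 = 2.
Check: 4b1 + 2b2 = <18, -16>.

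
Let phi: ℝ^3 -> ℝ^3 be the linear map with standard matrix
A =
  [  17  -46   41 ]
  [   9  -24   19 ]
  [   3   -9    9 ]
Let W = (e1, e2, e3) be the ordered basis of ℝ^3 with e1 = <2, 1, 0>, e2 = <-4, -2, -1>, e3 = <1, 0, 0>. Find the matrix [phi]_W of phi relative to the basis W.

With P the matrix whose columns are e1, ..., e3, [phi]_W = P^(-1) A P.
Column by column: phi(e1) = A e1 = <-12, -6, -3>; its W-coordinates <0, 3, 0> give column 1.
Continuing for each basis vector yields [phi]_W = [[0, -1, 3], [3, 3, -3], [0, -3, -1]].

[[0, -1, 3], [3, 3, -3], [0, -3, -1]]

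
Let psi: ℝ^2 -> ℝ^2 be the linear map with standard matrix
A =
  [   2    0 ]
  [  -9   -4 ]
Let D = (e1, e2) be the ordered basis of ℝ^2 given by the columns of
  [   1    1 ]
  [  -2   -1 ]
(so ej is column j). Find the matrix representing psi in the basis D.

[[-1, 3], [3, -1]]

Let P have columns e1, e2. Then [psi]_D = P^(-1) A P.
Here det P = 1, so P^(-1) is integer; computing A P first and then P^(-1)(A P) gives [[-1, 3], [3, -1]].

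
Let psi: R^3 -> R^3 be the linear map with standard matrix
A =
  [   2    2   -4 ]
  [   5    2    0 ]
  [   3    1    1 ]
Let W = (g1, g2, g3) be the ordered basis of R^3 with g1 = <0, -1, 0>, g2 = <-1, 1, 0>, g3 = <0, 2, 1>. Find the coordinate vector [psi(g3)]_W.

Compute psi(g3) = A g3 = <0, 4, 3> in standard coordinates.
Then write this in W-coordinates: solve for y in y_1 g1 + ... + y_3 g3 = <0, 4, 3>.
This gives y = <2, 0, 3>, which is column 3 of [psi]_W.

<2, 0, 3>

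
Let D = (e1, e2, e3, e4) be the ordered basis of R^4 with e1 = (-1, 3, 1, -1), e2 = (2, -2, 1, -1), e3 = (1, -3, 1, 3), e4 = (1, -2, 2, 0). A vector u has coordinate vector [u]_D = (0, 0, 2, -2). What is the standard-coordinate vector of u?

By definition u = 0·e1 + 0·e2 + 2e3 - 2e4.
Summing componentwise gives (0, -2, -2, 6).

(0, -2, -2, 6)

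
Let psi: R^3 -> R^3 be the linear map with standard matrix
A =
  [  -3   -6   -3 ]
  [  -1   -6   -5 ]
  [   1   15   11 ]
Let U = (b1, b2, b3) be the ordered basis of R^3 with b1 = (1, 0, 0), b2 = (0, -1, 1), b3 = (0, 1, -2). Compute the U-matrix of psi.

[[-3, 3, 0], [1, 2, -1], [0, 3, 3]]

Let P have columns b1, ..., b3. Then [psi]_U = P^(-1) A P.
Here det P = 1, so P^(-1) is integer; computing A P first and then P^(-1)(A P) gives [[-3, 3, 0], [1, 2, -1], [0, 3, 3]].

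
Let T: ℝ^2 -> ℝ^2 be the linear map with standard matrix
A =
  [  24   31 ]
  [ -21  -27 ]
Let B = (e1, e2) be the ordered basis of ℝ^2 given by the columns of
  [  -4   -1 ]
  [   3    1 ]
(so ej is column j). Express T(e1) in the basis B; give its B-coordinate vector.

[0, 3]

Compute T(e1) = A e1 = [-3, 3] in standard coordinates.
Then write this in B-coordinates: solve for y in y_1 e1 + y_2 e2 = [-3, 3].
This gives y = [0, 3], which is column 1 of [T]_B.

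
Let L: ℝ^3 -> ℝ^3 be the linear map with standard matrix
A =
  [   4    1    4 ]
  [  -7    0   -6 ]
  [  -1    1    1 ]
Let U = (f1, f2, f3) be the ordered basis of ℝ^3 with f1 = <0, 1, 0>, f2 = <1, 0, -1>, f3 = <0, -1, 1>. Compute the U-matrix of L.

[[2, -3, -3], [1, 0, 3], [2, -2, 3]]

The j-th column of [L]_U is [L(fj)]_U.
L(f1) = A f1 = <1, 0, 1> = 2f1 + f2 + 2f3, so column 1 is <2, 1, 2>.
Repeating for f2, f3 and assembling the columns gives [[2, -3, -3], [1, 0, 3], [2, -2, 3]].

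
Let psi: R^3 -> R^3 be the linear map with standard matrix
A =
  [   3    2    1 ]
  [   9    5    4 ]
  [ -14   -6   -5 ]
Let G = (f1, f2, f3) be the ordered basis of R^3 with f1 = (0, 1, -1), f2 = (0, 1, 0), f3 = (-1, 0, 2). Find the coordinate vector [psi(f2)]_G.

(2, 3, -2)

Column 2 of [psi]_G is the G-coordinate vector of psi(f2).
In standard coordinates psi(f2) = A f2 = (2, 5, -6).
Converting to G: (2, 5, -6) = 2f1 + 3f2 - 2f3, so the coordinate vector is (2, 3, -2).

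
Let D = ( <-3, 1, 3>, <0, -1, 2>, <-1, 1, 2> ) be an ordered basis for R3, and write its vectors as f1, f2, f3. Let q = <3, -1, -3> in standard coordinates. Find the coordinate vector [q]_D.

We seek scalars with c_1 f1 + ... + c_3 f3 = q; equivalently solve M c = q where the columns of M are f1, ..., f3.
Solving this 3x3 system gives c = (-1, 0, 0).
Check: -f1 + 0·f2 + 0·f3 = <3, -1, -3>.

<-1, 0, 0>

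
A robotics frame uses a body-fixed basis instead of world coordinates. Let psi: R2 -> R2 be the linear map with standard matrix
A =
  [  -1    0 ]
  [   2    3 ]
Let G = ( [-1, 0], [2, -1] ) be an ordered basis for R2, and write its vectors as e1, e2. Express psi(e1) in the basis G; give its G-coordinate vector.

Column 1 of [psi]_G is the G-coordinate vector of psi(e1).
In standard coordinates psi(e1) = A e1 = [1, -2].
Converting to G: [1, -2] = 3e1 + 2e2, so the coordinate vector is [3, 2].

[3, 2]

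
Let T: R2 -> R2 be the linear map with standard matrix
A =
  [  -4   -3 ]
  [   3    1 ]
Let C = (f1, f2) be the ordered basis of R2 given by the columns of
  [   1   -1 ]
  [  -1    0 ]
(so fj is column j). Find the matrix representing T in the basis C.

Let P have columns f1, f2. Then [T]_C = P^(-1) A P.
Here det P = -1, so P^(-1) is integer; computing A P first and then P^(-1)(A P) gives [[-2, 3], [-1, -1]].

[[-2, 3], [-1, -1]]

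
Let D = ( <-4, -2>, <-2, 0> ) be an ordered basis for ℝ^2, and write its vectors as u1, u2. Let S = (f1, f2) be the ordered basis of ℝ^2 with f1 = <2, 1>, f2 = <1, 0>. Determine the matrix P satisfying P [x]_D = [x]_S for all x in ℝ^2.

Let M have columns uj and N have columns fj. Then for every x, N [x]_S = x = M [x]_D, so P = N^(-1) M.
Since det N = -1, N^(-1) has integer entries; multiplying gives P = [[-2, 0], [0, -2]].

[[-2, 0], [0, -2]]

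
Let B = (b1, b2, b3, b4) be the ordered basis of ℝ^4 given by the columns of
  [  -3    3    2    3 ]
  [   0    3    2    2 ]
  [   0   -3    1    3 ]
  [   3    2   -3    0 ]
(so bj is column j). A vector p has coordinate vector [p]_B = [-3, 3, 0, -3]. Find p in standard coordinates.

The coordinates say p = -3b1 + 3b2 + 0·b3 - 3b4; adding the scaled basis vectors gives [9, 3, -18, -3].

[9, 3, -18, -3]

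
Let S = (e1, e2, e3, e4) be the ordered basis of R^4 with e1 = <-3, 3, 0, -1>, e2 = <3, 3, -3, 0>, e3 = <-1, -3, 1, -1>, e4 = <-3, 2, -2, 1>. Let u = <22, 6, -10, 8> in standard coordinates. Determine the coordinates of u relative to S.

<-4, 2, -4, 0>

We seek scalars with c_1 e1 + ... + c_4 e4 = u; equivalently solve M c = u where the columns of M are e1, ..., e4.
Gaussian elimination on [M | u] yields c = (-4, 2, -4, 0).
Check: -4e1 + 2e2 - 4e3 + 0·e4 = <22, 6, -10, 8>.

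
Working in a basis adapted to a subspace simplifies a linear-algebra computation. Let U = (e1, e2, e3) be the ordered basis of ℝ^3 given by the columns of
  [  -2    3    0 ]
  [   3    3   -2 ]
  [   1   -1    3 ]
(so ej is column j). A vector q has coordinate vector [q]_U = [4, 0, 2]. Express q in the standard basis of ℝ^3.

The coordinates say q = 4e1 + 0·e2 + 2e3; adding the scaled basis vectors gives [-8, 8, 10].

[-8, 8, 10]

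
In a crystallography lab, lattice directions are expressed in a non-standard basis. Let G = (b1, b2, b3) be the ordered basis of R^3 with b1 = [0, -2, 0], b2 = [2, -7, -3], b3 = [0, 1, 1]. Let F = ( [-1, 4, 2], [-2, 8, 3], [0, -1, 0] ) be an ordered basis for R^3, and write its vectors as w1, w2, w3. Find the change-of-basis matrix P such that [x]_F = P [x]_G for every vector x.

[[0, 0, 2], [0, -1, -1], [2, -1, -1]]

Let M have columns bj and N have columns wj. Then for every x, N [x]_F = x = M [x]_G, so P = N^(-1) M.
Since det N = 1, N^(-1) has integer entries; multiplying gives P = [[0, 0, 2], [0, -1, -1], [2, -1, -1]].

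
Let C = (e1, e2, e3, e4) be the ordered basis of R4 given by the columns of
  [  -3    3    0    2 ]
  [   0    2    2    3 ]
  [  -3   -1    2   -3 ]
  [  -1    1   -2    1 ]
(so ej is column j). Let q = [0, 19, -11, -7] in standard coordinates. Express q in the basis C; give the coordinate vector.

We seek scalars with c_1 e1 + ... + c_4 e4 = q; equivalently solve M c = q where the columns of M are e1, ..., e4.
Row-reducing the augmented matrix [M | q] gives c = (3, 1, 4, 3).
Check: 3e1 + e2 + 4e3 + 3e4 = [0, 19, -11, -7].

[3, 1, 4, 3]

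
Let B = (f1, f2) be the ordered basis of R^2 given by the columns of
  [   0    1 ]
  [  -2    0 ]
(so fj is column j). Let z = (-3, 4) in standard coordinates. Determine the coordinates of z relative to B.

We seek scalars with c_1 f1 + c_2 f2 = z; equivalently solve M c = z where the columns of M are f1, f2.
System: 0c_1 + c_2 = -3, -2c_1 + 0c_2 = 4; solving gives c_1 = -2, c_2 = -3.
Check: -2f1 - 3f2 = (-3, 4).

(-2, -3)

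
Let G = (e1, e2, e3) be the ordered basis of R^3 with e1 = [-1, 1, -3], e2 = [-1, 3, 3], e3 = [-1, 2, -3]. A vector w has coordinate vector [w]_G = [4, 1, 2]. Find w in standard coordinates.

The coordinates say w = 4e1 + e2 + 2e3; adding the scaled basis vectors gives [-7, 11, -15].

[-7, 11, -15]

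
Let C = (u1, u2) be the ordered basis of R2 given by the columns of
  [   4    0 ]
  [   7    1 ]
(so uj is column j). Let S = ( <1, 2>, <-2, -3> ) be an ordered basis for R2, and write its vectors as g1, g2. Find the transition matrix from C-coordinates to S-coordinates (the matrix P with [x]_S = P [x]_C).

[[2, 2], [-1, 1]]

Let M have columns uj and N have columns gj. Then for every x, N [x]_S = x = M [x]_C, so P = N^(-1) M.
Since det N = 1, N^(-1) has integer entries; multiplying gives P = [[2, 2], [-1, 1]].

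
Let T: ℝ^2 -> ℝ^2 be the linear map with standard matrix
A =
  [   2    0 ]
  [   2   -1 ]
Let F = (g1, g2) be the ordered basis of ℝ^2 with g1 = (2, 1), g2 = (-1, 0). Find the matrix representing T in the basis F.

[[3, -2], [2, -2]]

The j-th column of [T]_F is [T(gj)]_F.
T(g1) = A g1 = (4, 3) = 3g1 + 2g2, so column 1 is (3, 2).
Repeating for g2 and assembling the columns gives [[3, -2], [2, -2]].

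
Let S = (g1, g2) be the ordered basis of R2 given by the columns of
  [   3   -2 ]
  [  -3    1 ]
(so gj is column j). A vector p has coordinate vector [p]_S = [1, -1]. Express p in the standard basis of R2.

p = M [p]_S, where M has columns g1, g2.
Carrying out the matrix-vector product, p = [5, -4].

[5, -4]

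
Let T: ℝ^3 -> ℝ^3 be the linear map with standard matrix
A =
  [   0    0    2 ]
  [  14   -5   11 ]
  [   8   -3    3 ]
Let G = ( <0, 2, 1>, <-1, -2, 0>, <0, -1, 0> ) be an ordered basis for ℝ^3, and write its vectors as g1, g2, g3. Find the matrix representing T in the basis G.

With P the matrix whose columns are g1, ..., g3, [T]_G = P^(-1) A P.
Column by column: T(g1) = A g1 = <2, 1, -3>; its G-coordinates <-3, -2, -3> give column 1.
Continuing for each basis vector yields [T]_G = [[-3, -2, 3], [-2, 0, 0], [-3, 0, 1]].

[[-3, -2, 3], [-2, 0, 0], [-3, 0, 1]]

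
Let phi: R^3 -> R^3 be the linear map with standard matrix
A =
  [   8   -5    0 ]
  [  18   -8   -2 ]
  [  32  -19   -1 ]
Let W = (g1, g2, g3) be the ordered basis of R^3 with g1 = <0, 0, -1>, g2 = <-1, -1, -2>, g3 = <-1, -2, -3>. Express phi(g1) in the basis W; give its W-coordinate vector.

<1, 2, -2>

Compute phi(g1) = A g1 = <0, 2, 1> in standard coordinates.
Then write this in W-coordinates: solve for y in y_1 g1 + ... + y_3 g3 = <0, 2, 1>.
This gives y = <1, 2, -2>, which is column 1 of [phi]_W.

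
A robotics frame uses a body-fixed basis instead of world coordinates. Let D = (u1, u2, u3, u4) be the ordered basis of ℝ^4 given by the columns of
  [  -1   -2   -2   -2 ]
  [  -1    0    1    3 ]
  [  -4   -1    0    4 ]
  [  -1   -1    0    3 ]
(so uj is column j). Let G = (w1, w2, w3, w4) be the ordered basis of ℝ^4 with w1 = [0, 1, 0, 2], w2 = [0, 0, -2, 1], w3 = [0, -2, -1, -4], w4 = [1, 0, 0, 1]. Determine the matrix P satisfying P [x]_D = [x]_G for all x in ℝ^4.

[[-1, -2, 1, -1], [2, 1, 0, -1], [0, -1, 0, -2], [-1, -2, -2, -2]]

Take x = uj: its D-coordinates are the j-th standard unit vector, so P e_j — column j of P — equals [uj]_G.
u1 = -w1 + 2w2 + 0·w3 - w4, giving column 1 = [-1, 2, 0, -1]; repeating for each j gives P = [[-1, -2, 1, -1], [2, 1, 0, -1], [0, -1, 0, -2], [-1, -2, -2, -2]].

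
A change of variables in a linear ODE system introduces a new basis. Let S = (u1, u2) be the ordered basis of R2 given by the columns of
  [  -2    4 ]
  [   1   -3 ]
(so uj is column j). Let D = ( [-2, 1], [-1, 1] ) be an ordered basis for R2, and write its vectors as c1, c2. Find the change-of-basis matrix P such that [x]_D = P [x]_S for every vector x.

Let M have columns uj and N have columns cj. Then for every x, N [x]_D = x = M [x]_S, so P = N^(-1) M.
Since det N = -1, N^(-1) has integer entries; multiplying gives P = [[1, -1], [0, -2]].

[[1, -1], [0, -2]]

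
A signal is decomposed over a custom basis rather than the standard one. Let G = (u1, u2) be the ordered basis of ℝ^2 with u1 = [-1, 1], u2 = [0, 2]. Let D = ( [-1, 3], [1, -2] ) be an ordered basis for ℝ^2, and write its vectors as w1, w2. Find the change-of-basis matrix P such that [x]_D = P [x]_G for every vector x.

[[-1, 2], [-2, 2]]

Take x = uj: its G-coordinates are the j-th standard unit vector, so P e_j — column j of P — equals [uj]_D.
u1 = -w1 - 2w2, giving column 1 = [-1, -2]; repeating for each j gives P = [[-1, 2], [-2, 2]].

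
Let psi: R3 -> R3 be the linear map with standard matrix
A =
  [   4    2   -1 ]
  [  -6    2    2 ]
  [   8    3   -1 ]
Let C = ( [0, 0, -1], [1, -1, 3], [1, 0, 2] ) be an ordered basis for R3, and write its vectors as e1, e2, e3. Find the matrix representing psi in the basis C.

[[3, -2, 0], [2, 2, 2], [-1, -3, 0]]

Let P have columns e1, ..., e3. Then [psi]_C = P^(-1) A P.
Here det P = -1, so P^(-1) is integer; computing A P first and then P^(-1)(A P) gives [[3, -2, 0], [2, 2, 2], [-1, -3, 0]].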